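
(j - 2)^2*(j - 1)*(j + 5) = j^4 - 17*j^2 + 36*j - 20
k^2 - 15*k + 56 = (k - 8)*(k - 7)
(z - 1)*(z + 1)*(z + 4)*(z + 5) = z^4 + 9*z^3 + 19*z^2 - 9*z - 20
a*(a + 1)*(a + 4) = a^3 + 5*a^2 + 4*a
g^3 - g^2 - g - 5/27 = (g - 5/3)*(g + 1/3)^2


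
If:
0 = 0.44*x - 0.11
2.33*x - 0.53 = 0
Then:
No Solution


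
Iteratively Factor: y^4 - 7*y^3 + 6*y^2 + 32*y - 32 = (y + 2)*(y^3 - 9*y^2 + 24*y - 16) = (y - 4)*(y + 2)*(y^2 - 5*y + 4) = (y - 4)*(y - 1)*(y + 2)*(y - 4)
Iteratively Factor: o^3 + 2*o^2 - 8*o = (o)*(o^2 + 2*o - 8) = o*(o - 2)*(o + 4)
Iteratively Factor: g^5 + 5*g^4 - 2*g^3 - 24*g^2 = (g)*(g^4 + 5*g^3 - 2*g^2 - 24*g) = g*(g + 4)*(g^3 + g^2 - 6*g) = g^2*(g + 4)*(g^2 + g - 6) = g^2*(g + 3)*(g + 4)*(g - 2)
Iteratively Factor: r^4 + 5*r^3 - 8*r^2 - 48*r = (r - 3)*(r^3 + 8*r^2 + 16*r) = (r - 3)*(r + 4)*(r^2 + 4*r) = r*(r - 3)*(r + 4)*(r + 4)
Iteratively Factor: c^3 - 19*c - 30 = (c + 2)*(c^2 - 2*c - 15) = (c - 5)*(c + 2)*(c + 3)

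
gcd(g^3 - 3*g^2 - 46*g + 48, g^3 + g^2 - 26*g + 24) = g^2 + 5*g - 6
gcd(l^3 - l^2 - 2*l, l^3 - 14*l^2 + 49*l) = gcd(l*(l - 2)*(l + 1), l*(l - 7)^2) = l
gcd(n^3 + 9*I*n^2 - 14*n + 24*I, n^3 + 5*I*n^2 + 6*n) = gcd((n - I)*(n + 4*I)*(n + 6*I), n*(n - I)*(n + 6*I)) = n^2 + 5*I*n + 6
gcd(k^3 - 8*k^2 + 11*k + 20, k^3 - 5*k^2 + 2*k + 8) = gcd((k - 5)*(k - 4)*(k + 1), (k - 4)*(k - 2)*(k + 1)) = k^2 - 3*k - 4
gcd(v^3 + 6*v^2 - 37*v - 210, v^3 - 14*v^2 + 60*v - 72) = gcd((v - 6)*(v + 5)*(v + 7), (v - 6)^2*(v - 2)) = v - 6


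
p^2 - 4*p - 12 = (p - 6)*(p + 2)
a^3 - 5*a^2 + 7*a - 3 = (a - 3)*(a - 1)^2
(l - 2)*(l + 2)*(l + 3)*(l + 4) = l^4 + 7*l^3 + 8*l^2 - 28*l - 48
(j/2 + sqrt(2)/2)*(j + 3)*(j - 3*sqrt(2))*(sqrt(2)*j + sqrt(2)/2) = sqrt(2)*j^4/2 - 2*j^3 + 7*sqrt(2)*j^3/4 - 7*j^2 - 9*sqrt(2)*j^2/4 - 21*sqrt(2)*j/2 - 3*j - 9*sqrt(2)/2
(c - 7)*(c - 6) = c^2 - 13*c + 42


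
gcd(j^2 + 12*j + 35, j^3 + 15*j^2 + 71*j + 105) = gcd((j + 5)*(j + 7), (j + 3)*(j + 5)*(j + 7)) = j^2 + 12*j + 35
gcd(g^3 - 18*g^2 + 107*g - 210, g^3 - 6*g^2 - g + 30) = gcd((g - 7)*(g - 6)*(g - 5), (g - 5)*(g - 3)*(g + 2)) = g - 5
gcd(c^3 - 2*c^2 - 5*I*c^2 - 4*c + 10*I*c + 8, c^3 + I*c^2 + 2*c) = c - I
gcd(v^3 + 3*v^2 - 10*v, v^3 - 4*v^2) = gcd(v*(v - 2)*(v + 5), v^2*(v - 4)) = v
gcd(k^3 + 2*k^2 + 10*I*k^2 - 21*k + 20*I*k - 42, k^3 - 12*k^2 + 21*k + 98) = k + 2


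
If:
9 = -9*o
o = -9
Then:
No Solution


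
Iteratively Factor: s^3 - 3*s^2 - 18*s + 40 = (s - 2)*(s^2 - s - 20) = (s - 2)*(s + 4)*(s - 5)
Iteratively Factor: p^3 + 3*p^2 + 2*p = (p + 2)*(p^2 + p) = p*(p + 2)*(p + 1)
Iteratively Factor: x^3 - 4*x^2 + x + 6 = (x - 2)*(x^2 - 2*x - 3) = (x - 3)*(x - 2)*(x + 1)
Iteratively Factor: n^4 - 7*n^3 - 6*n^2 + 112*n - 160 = (n - 4)*(n^3 - 3*n^2 - 18*n + 40) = (n - 4)*(n + 4)*(n^2 - 7*n + 10) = (n - 4)*(n - 2)*(n + 4)*(n - 5)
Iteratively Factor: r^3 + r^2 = (r + 1)*(r^2) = r*(r + 1)*(r)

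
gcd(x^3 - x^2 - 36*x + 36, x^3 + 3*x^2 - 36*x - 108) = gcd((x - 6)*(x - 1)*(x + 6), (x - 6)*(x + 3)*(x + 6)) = x^2 - 36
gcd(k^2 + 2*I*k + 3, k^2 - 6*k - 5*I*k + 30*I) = 1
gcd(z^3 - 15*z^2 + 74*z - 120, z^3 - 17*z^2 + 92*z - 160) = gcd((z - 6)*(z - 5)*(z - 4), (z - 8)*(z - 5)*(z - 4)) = z^2 - 9*z + 20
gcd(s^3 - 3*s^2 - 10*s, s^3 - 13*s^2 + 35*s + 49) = 1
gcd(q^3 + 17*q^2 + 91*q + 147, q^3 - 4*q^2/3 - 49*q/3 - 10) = q + 3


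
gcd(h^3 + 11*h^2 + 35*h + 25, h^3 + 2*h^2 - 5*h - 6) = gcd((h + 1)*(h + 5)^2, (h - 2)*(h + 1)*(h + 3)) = h + 1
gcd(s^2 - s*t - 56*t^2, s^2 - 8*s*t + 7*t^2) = 1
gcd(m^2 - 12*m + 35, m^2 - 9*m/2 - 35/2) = m - 7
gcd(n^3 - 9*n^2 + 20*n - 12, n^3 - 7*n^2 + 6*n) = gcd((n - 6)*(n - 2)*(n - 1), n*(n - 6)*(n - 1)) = n^2 - 7*n + 6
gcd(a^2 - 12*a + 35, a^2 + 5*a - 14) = 1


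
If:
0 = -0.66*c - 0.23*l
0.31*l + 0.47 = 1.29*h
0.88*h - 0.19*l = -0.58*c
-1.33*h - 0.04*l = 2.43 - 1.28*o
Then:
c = -0.62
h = 0.79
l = 1.77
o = 2.78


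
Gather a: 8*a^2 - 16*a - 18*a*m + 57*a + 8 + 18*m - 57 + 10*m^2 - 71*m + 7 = 8*a^2 + a*(41 - 18*m) + 10*m^2 - 53*m - 42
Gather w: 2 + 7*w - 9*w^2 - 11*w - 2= -9*w^2 - 4*w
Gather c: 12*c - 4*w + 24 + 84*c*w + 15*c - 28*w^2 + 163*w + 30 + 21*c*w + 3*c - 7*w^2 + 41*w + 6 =c*(105*w + 30) - 35*w^2 + 200*w + 60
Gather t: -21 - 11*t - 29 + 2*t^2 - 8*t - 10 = 2*t^2 - 19*t - 60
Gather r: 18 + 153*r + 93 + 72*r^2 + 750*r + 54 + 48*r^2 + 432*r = 120*r^2 + 1335*r + 165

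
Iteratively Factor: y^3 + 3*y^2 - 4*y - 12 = (y - 2)*(y^2 + 5*y + 6) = (y - 2)*(y + 3)*(y + 2)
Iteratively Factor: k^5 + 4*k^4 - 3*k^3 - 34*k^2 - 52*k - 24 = (k + 2)*(k^4 + 2*k^3 - 7*k^2 - 20*k - 12) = (k + 2)^2*(k^3 - 7*k - 6) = (k - 3)*(k + 2)^2*(k^2 + 3*k + 2) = (k - 3)*(k + 1)*(k + 2)^2*(k + 2)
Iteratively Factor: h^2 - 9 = (h - 3)*(h + 3)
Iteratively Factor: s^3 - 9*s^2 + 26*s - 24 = (s - 3)*(s^2 - 6*s + 8) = (s - 4)*(s - 3)*(s - 2)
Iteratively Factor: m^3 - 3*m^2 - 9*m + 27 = (m - 3)*(m^2 - 9) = (m - 3)*(m + 3)*(m - 3)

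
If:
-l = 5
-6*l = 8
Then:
No Solution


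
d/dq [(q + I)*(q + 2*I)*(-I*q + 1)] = -3*I*q^2 + 8*q + 5*I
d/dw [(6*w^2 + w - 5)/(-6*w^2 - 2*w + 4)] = -3/(18*w^2 - 24*w + 8)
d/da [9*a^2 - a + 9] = 18*a - 1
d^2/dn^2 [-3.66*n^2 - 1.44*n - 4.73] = -7.32000000000000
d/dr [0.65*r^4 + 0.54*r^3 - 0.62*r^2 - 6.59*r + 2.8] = 2.6*r^3 + 1.62*r^2 - 1.24*r - 6.59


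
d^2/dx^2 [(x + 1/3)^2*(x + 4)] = 6*x + 28/3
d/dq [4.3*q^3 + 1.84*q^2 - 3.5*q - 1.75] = 12.9*q^2 + 3.68*q - 3.5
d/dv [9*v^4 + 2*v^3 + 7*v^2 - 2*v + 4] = 36*v^3 + 6*v^2 + 14*v - 2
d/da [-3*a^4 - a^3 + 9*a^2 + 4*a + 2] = -12*a^3 - 3*a^2 + 18*a + 4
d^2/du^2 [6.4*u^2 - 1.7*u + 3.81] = 12.8000000000000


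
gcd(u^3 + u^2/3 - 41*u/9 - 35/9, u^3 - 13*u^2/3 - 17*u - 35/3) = u^2 + 8*u/3 + 5/3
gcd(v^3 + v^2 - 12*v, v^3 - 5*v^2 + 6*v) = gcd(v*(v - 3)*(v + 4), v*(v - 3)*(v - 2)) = v^2 - 3*v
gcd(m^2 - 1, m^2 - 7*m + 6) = m - 1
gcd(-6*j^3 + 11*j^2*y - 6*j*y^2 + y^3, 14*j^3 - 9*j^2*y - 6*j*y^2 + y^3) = -j + y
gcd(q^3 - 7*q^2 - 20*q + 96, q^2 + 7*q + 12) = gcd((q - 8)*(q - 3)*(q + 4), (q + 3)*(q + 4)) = q + 4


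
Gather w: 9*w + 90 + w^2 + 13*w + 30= w^2 + 22*w + 120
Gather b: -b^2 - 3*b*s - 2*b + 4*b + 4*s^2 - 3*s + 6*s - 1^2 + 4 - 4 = -b^2 + b*(2 - 3*s) + 4*s^2 + 3*s - 1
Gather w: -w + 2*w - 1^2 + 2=w + 1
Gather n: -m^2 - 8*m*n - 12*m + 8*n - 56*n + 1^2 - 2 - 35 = -m^2 - 12*m + n*(-8*m - 48) - 36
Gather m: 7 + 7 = 14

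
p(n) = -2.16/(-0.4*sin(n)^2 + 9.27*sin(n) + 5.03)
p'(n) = -2.16*(0.8*sin(n)*cos(n) - 9.27*cos(n))/(-0.4*sin(n)^2 + 9.27*sin(n) + 5.03)^2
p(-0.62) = 4.40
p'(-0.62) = 70.92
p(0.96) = -0.17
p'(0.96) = 0.07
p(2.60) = -0.22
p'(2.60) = -0.17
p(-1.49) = 0.47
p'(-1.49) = 0.08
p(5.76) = -7.24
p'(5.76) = 203.11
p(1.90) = -0.16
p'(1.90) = -0.03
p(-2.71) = -2.00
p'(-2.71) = -16.09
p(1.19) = -0.16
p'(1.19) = 0.04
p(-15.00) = 1.85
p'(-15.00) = -11.79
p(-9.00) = -1.89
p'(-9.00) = -14.49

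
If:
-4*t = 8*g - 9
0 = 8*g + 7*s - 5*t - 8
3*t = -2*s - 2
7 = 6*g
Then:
No Solution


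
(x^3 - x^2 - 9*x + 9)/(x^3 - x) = (x^2 - 9)/(x*(x + 1))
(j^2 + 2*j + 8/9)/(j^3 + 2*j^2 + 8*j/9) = 1/j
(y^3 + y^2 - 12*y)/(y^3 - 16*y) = (y - 3)/(y - 4)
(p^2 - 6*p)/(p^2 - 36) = p/(p + 6)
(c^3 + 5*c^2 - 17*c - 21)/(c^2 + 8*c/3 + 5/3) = 3*(c^2 + 4*c - 21)/(3*c + 5)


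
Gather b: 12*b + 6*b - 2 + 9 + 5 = 18*b + 12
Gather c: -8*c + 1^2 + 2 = 3 - 8*c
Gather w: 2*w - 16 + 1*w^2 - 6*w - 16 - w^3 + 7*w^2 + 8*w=-w^3 + 8*w^2 + 4*w - 32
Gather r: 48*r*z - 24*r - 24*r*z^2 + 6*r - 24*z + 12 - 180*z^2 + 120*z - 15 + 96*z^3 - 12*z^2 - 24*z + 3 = r*(-24*z^2 + 48*z - 18) + 96*z^3 - 192*z^2 + 72*z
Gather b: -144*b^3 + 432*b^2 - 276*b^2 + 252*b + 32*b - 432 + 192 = -144*b^3 + 156*b^2 + 284*b - 240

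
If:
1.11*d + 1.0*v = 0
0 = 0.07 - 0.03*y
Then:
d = -0.900900900900901*v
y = 2.33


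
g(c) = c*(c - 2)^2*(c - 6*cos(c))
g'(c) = c*(c - 2)^2*(6*sin(c) + 1) + c*(c - 6*cos(c))*(2*c - 4) + (c - 2)^2*(c - 6*cos(c))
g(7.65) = 1571.37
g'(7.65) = 2440.72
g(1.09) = -1.52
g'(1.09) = 7.65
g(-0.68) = 26.11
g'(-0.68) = -44.33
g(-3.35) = -241.65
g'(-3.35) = -52.45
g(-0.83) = 32.43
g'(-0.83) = -39.21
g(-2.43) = -100.81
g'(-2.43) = 226.17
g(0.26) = -4.36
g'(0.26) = -9.76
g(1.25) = -0.45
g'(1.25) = 5.55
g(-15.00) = 45265.52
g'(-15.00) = 4235.93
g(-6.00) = 4516.23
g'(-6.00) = -2909.54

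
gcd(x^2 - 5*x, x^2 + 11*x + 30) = 1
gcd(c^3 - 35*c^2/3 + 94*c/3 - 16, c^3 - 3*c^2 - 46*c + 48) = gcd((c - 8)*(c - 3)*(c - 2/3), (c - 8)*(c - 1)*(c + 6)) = c - 8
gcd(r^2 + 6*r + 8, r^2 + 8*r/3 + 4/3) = r + 2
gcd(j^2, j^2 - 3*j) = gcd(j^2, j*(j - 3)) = j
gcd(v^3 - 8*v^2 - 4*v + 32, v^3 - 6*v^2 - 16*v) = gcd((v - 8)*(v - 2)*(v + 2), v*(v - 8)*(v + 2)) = v^2 - 6*v - 16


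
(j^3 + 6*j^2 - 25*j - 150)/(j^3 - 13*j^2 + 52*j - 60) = (j^2 + 11*j + 30)/(j^2 - 8*j + 12)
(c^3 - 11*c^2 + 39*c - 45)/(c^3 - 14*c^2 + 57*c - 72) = (c - 5)/(c - 8)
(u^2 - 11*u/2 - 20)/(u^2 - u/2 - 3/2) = (-2*u^2 + 11*u + 40)/(-2*u^2 + u + 3)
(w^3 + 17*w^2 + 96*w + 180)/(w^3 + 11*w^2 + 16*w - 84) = (w^2 + 11*w + 30)/(w^2 + 5*w - 14)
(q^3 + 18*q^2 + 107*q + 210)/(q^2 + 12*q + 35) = q + 6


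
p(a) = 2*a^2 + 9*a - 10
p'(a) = 4*a + 9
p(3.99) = 57.75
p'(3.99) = 24.96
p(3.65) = 49.50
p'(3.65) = 23.60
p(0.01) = -9.91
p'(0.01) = 9.04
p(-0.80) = -15.92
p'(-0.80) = 5.80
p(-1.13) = -17.62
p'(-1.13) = 4.48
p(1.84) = 13.33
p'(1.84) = 16.36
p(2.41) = 23.31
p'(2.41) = 18.64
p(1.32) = 5.36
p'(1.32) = 14.28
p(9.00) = 233.00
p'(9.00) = 45.00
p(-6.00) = 8.00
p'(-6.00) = -15.00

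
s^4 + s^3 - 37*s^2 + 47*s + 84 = (s - 4)*(s - 3)*(s + 1)*(s + 7)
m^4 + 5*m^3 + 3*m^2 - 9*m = m*(m - 1)*(m + 3)^2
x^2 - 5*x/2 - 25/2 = (x - 5)*(x + 5/2)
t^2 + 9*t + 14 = (t + 2)*(t + 7)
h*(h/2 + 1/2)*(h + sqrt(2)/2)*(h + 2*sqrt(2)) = h^4/2 + h^3/2 + 5*sqrt(2)*h^3/4 + h^2 + 5*sqrt(2)*h^2/4 + h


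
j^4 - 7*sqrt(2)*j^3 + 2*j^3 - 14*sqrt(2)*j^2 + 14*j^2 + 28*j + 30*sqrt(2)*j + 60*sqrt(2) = (j + 2)*(j - 5*sqrt(2))*(j - 3*sqrt(2))*(j + sqrt(2))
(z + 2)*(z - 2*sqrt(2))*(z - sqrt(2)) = z^3 - 3*sqrt(2)*z^2 + 2*z^2 - 6*sqrt(2)*z + 4*z + 8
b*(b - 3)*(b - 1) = b^3 - 4*b^2 + 3*b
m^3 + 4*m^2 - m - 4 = (m - 1)*(m + 1)*(m + 4)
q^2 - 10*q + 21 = (q - 7)*(q - 3)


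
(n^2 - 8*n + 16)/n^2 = 1 - 8/n + 16/n^2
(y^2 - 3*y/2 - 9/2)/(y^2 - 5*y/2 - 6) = (y - 3)/(y - 4)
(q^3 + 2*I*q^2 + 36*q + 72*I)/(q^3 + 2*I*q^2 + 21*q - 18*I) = (q^2 - 4*I*q + 12)/(q^2 - 4*I*q - 3)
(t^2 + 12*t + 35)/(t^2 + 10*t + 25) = (t + 7)/(t + 5)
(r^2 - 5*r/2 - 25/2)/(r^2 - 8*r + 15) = (r + 5/2)/(r - 3)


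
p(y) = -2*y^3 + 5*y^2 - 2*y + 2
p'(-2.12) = -50.17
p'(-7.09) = -374.51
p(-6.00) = 626.00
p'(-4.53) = -170.43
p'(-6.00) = -278.00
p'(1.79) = -3.32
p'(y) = -6*y^2 + 10*y - 2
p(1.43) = 3.52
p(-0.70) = 6.54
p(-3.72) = 181.59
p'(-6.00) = -278.00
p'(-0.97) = -17.35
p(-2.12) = 47.77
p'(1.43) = 0.03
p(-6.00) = 626.00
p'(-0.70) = -11.94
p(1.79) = 2.97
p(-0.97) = 10.47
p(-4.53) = 299.58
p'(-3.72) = -122.23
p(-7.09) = 980.32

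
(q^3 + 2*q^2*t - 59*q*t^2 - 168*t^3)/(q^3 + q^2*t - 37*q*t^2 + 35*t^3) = (q^2 - 5*q*t - 24*t^2)/(q^2 - 6*q*t + 5*t^2)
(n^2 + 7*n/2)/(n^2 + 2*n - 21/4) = 2*n/(2*n - 3)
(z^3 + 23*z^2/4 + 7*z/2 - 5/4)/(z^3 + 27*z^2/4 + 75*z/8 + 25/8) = 2*(4*z^2 + 3*z - 1)/(8*z^2 + 14*z + 5)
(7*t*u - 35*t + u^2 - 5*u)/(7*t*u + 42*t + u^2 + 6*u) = (u - 5)/(u + 6)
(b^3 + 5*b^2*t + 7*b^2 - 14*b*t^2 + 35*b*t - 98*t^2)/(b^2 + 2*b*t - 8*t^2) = (b^2 + 7*b*t + 7*b + 49*t)/(b + 4*t)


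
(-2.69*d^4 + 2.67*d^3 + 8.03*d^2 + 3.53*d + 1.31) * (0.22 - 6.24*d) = 16.7856*d^5 - 17.2526*d^4 - 49.5198*d^3 - 20.2606*d^2 - 7.3978*d + 0.2882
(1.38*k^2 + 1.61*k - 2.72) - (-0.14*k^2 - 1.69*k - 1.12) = 1.52*k^2 + 3.3*k - 1.6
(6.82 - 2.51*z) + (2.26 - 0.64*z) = 9.08 - 3.15*z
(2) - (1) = 1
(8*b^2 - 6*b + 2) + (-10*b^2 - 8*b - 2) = -2*b^2 - 14*b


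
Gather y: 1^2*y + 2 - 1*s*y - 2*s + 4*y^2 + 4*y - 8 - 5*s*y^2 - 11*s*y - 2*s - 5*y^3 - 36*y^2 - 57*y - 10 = -4*s - 5*y^3 + y^2*(-5*s - 32) + y*(-12*s - 52) - 16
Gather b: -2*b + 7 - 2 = 5 - 2*b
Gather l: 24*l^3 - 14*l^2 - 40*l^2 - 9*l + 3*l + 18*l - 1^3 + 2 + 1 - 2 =24*l^3 - 54*l^2 + 12*l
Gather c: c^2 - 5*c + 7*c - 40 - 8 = c^2 + 2*c - 48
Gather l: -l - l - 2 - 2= -2*l - 4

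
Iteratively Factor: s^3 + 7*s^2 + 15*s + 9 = (s + 3)*(s^2 + 4*s + 3) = (s + 1)*(s + 3)*(s + 3)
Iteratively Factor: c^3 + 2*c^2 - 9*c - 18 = (c + 2)*(c^2 - 9) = (c + 2)*(c + 3)*(c - 3)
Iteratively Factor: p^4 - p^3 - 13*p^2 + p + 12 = (p - 1)*(p^3 - 13*p - 12) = (p - 4)*(p - 1)*(p^2 + 4*p + 3) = (p - 4)*(p - 1)*(p + 1)*(p + 3)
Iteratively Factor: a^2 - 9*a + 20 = (a - 5)*(a - 4)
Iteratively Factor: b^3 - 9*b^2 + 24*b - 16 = (b - 4)*(b^2 - 5*b + 4) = (b - 4)*(b - 1)*(b - 4)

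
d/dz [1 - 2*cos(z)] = 2*sin(z)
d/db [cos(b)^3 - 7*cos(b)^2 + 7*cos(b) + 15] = (-3*cos(b)^2 + 14*cos(b) - 7)*sin(b)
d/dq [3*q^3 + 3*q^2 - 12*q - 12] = 9*q^2 + 6*q - 12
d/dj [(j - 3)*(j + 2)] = 2*j - 1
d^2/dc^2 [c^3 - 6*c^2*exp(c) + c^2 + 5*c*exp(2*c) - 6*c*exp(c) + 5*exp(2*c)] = -6*c^2*exp(c) + 20*c*exp(2*c) - 30*c*exp(c) + 6*c + 40*exp(2*c) - 24*exp(c) + 2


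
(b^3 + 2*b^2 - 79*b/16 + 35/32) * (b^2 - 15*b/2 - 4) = b^5 - 11*b^4/2 - 383*b^3/16 + 241*b^2/8 + 739*b/64 - 35/8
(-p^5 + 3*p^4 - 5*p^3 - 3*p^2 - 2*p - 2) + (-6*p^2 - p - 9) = -p^5 + 3*p^4 - 5*p^3 - 9*p^2 - 3*p - 11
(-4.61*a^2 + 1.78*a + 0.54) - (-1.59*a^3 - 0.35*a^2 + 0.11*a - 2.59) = 1.59*a^3 - 4.26*a^2 + 1.67*a + 3.13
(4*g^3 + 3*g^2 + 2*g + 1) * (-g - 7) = -4*g^4 - 31*g^3 - 23*g^2 - 15*g - 7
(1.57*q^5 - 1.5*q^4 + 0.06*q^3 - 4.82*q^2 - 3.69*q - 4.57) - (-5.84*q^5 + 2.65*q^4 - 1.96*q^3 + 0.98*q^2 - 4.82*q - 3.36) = 7.41*q^5 - 4.15*q^4 + 2.02*q^3 - 5.8*q^2 + 1.13*q - 1.21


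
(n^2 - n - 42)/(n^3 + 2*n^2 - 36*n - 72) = (n - 7)/(n^2 - 4*n - 12)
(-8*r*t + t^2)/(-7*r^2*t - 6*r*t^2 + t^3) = (8*r - t)/(7*r^2 + 6*r*t - t^2)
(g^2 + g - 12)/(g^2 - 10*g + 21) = (g + 4)/(g - 7)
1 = 1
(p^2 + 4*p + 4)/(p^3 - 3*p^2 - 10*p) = (p + 2)/(p*(p - 5))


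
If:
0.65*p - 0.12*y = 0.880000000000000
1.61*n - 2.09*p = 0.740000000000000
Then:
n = 0.239655996177735*y + 2.21710463449594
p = 0.184615384615385*y + 1.35384615384615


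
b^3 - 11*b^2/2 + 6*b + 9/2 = (b - 3)^2*(b + 1/2)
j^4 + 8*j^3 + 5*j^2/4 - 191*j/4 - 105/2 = (j - 5/2)*(j + 3/2)*(j + 2)*(j + 7)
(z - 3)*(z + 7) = z^2 + 4*z - 21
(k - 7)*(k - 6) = k^2 - 13*k + 42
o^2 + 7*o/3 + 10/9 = (o + 2/3)*(o + 5/3)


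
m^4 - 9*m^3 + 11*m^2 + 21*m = m*(m - 7)*(m - 3)*(m + 1)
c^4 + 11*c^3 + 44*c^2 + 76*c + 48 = (c + 2)^2*(c + 3)*(c + 4)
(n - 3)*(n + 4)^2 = n^3 + 5*n^2 - 8*n - 48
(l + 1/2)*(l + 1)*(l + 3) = l^3 + 9*l^2/2 + 5*l + 3/2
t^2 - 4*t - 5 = (t - 5)*(t + 1)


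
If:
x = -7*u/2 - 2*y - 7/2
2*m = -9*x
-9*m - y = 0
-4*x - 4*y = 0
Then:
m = 0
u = -1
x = 0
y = 0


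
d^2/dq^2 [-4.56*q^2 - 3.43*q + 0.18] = -9.12000000000000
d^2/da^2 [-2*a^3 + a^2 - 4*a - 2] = 2 - 12*a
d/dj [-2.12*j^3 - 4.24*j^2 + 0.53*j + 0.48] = -6.36*j^2 - 8.48*j + 0.53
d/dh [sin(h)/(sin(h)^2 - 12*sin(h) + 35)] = (cos(h)^2 + 34)*cos(h)/((sin(h) - 7)^2*(sin(h) - 5)^2)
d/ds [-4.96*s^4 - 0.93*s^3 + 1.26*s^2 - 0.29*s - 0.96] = -19.84*s^3 - 2.79*s^2 + 2.52*s - 0.29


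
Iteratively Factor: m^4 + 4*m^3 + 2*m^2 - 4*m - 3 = (m - 1)*(m^3 + 5*m^2 + 7*m + 3) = (m - 1)*(m + 1)*(m^2 + 4*m + 3) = (m - 1)*(m + 1)^2*(m + 3)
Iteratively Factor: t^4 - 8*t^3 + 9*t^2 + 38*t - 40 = (t - 4)*(t^3 - 4*t^2 - 7*t + 10) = (t - 4)*(t - 1)*(t^2 - 3*t - 10) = (t - 5)*(t - 4)*(t - 1)*(t + 2)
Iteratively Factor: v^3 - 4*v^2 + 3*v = (v - 3)*(v^2 - v) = v*(v - 3)*(v - 1)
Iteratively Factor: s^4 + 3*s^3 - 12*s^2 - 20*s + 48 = (s + 3)*(s^3 - 12*s + 16) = (s - 2)*(s + 3)*(s^2 + 2*s - 8) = (s - 2)*(s + 3)*(s + 4)*(s - 2)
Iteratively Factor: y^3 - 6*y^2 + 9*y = (y)*(y^2 - 6*y + 9) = y*(y - 3)*(y - 3)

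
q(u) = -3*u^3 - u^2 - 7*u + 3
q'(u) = -9*u^2 - 2*u - 7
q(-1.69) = 26.45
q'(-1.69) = -29.32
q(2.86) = -95.38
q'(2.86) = -86.34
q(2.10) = -43.89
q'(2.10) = -50.89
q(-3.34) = 127.00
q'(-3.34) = -100.72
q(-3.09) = 103.59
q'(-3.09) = -86.75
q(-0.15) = 4.04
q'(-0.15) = -6.90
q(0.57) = -1.87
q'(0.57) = -11.06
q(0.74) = -3.94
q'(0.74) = -13.41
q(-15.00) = 10008.00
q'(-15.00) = -2002.00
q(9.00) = -2328.00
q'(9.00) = -754.00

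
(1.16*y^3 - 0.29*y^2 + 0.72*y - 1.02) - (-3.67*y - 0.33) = 1.16*y^3 - 0.29*y^2 + 4.39*y - 0.69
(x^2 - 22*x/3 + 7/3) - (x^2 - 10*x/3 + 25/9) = -4*x - 4/9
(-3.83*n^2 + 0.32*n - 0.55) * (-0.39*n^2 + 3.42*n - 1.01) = 1.4937*n^4 - 13.2234*n^3 + 5.1772*n^2 - 2.2042*n + 0.5555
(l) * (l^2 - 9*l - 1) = l^3 - 9*l^2 - l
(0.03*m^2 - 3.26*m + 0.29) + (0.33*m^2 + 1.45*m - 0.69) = 0.36*m^2 - 1.81*m - 0.4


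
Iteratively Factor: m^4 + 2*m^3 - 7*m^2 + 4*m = (m - 1)*(m^3 + 3*m^2 - 4*m) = (m - 1)*(m + 4)*(m^2 - m) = m*(m - 1)*(m + 4)*(m - 1)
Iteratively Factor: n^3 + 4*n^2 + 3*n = (n + 3)*(n^2 + n) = n*(n + 3)*(n + 1)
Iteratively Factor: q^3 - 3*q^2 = (q)*(q^2 - 3*q) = q^2*(q - 3)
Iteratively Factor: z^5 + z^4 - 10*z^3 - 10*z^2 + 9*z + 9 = (z + 1)*(z^4 - 10*z^2 + 9) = (z - 3)*(z + 1)*(z^3 + 3*z^2 - z - 3) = (z - 3)*(z - 1)*(z + 1)*(z^2 + 4*z + 3) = (z - 3)*(z - 1)*(z + 1)*(z + 3)*(z + 1)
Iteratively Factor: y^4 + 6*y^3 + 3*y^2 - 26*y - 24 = (y + 1)*(y^3 + 5*y^2 - 2*y - 24) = (y + 1)*(y + 4)*(y^2 + y - 6) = (y + 1)*(y + 3)*(y + 4)*(y - 2)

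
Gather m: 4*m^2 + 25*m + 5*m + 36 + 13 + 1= 4*m^2 + 30*m + 50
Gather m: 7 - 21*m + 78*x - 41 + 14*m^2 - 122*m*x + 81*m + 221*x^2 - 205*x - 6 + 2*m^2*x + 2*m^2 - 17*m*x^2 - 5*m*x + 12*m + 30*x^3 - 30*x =m^2*(2*x + 16) + m*(-17*x^2 - 127*x + 72) + 30*x^3 + 221*x^2 - 157*x - 40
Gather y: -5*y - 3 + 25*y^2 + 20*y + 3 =25*y^2 + 15*y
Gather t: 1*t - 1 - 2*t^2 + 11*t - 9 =-2*t^2 + 12*t - 10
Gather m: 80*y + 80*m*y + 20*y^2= 80*m*y + 20*y^2 + 80*y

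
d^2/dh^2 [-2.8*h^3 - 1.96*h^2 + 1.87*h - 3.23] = -16.8*h - 3.92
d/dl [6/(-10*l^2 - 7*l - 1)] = 6*(20*l + 7)/(10*l^2 + 7*l + 1)^2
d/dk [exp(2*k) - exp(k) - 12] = (2*exp(k) - 1)*exp(k)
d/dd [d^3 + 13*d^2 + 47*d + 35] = 3*d^2 + 26*d + 47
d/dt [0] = 0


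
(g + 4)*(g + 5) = g^2 + 9*g + 20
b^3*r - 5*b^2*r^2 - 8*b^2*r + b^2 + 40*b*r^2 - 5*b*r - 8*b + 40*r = (b - 8)*(b - 5*r)*(b*r + 1)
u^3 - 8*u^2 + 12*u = u*(u - 6)*(u - 2)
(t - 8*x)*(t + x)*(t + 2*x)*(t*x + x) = t^4*x - 5*t^3*x^2 + t^3*x - 22*t^2*x^3 - 5*t^2*x^2 - 16*t*x^4 - 22*t*x^3 - 16*x^4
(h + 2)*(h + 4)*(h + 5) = h^3 + 11*h^2 + 38*h + 40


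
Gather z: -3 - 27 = -30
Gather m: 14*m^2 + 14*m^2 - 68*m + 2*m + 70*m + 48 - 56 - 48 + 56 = 28*m^2 + 4*m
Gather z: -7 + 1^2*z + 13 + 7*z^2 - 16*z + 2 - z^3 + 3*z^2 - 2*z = -z^3 + 10*z^2 - 17*z + 8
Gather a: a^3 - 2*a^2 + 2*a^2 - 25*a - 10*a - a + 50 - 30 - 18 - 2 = a^3 - 36*a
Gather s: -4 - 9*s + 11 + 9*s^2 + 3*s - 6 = 9*s^2 - 6*s + 1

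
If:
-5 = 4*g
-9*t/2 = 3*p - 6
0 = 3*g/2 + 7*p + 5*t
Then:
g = -5/4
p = -115/88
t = 97/44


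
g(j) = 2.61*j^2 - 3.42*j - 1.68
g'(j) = 5.22*j - 3.42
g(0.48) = -2.72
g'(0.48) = -0.91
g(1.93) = 1.44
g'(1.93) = 6.65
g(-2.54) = 23.85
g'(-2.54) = -16.68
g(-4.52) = 67.10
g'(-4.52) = -27.01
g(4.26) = 31.12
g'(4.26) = 18.82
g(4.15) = 29.08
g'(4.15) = 18.24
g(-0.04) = -1.54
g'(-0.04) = -3.63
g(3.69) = 21.24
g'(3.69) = 15.84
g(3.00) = 11.55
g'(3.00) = 12.24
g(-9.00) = 240.51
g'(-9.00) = -50.40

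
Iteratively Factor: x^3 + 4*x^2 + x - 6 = (x - 1)*(x^2 + 5*x + 6) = (x - 1)*(x + 2)*(x + 3)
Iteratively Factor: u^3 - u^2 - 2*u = (u - 2)*(u^2 + u) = (u - 2)*(u + 1)*(u)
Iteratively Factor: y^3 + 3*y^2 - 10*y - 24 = (y + 4)*(y^2 - y - 6) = (y + 2)*(y + 4)*(y - 3)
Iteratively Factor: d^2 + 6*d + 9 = (d + 3)*(d + 3)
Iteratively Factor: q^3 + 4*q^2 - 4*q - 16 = (q - 2)*(q^2 + 6*q + 8) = (q - 2)*(q + 2)*(q + 4)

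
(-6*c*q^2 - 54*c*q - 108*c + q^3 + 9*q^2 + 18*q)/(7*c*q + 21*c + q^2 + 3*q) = (-6*c*q - 36*c + q^2 + 6*q)/(7*c + q)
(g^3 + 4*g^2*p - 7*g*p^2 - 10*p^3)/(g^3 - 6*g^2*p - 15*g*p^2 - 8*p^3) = (-g^2 - 3*g*p + 10*p^2)/(-g^2 + 7*g*p + 8*p^2)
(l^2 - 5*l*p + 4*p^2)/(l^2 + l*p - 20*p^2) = (l - p)/(l + 5*p)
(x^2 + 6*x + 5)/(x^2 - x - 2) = (x + 5)/(x - 2)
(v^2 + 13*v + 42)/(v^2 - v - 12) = (v^2 + 13*v + 42)/(v^2 - v - 12)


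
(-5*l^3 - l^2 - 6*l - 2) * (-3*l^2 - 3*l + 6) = 15*l^5 + 18*l^4 - 9*l^3 + 18*l^2 - 30*l - 12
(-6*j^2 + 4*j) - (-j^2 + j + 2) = -5*j^2 + 3*j - 2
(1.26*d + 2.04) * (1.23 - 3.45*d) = -4.347*d^2 - 5.4882*d + 2.5092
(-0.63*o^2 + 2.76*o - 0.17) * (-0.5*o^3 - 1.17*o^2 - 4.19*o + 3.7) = 0.315*o^5 - 0.6429*o^4 - 0.504499999999999*o^3 - 13.6965*o^2 + 10.9243*o - 0.629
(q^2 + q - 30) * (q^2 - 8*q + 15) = q^4 - 7*q^3 - 23*q^2 + 255*q - 450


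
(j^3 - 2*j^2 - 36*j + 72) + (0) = j^3 - 2*j^2 - 36*j + 72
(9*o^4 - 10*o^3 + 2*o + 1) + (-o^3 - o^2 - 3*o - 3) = 9*o^4 - 11*o^3 - o^2 - o - 2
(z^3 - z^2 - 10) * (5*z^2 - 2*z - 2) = 5*z^5 - 7*z^4 - 48*z^2 + 20*z + 20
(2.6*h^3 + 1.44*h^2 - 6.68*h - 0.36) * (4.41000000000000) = 11.466*h^3 + 6.3504*h^2 - 29.4588*h - 1.5876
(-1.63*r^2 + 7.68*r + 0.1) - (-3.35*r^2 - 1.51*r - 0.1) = 1.72*r^2 + 9.19*r + 0.2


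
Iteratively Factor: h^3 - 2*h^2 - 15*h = (h - 5)*(h^2 + 3*h) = (h - 5)*(h + 3)*(h)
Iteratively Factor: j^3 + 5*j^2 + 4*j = (j + 4)*(j^2 + j) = j*(j + 4)*(j + 1)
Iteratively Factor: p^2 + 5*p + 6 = (p + 3)*(p + 2)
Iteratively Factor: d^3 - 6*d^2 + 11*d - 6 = (d - 2)*(d^2 - 4*d + 3) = (d - 2)*(d - 1)*(d - 3)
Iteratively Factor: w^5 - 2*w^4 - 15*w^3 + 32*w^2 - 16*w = (w - 4)*(w^4 + 2*w^3 - 7*w^2 + 4*w) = (w - 4)*(w + 4)*(w^3 - 2*w^2 + w) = w*(w - 4)*(w + 4)*(w^2 - 2*w + 1) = w*(w - 4)*(w - 1)*(w + 4)*(w - 1)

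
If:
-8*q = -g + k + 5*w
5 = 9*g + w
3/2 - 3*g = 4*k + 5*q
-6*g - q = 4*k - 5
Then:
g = 623/1334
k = 454/667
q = -350/667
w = 1063/1334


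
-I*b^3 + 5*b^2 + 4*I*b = b*(b + 4*I)*(-I*b + 1)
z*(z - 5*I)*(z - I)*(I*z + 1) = I*z^4 + 7*z^3 - 11*I*z^2 - 5*z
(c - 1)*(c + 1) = c^2 - 1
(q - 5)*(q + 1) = q^2 - 4*q - 5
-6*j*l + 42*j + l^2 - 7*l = (-6*j + l)*(l - 7)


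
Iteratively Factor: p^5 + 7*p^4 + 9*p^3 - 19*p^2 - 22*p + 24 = (p + 3)*(p^4 + 4*p^3 - 3*p^2 - 10*p + 8) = (p - 1)*(p + 3)*(p^3 + 5*p^2 + 2*p - 8) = (p - 1)*(p + 3)*(p + 4)*(p^2 + p - 2) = (p - 1)^2*(p + 3)*(p + 4)*(p + 2)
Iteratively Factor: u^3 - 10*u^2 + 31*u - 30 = (u - 2)*(u^2 - 8*u + 15) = (u - 3)*(u - 2)*(u - 5)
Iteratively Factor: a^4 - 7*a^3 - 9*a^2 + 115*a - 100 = (a - 1)*(a^3 - 6*a^2 - 15*a + 100) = (a - 5)*(a - 1)*(a^2 - a - 20) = (a - 5)^2*(a - 1)*(a + 4)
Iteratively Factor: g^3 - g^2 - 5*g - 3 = (g + 1)*(g^2 - 2*g - 3) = (g - 3)*(g + 1)*(g + 1)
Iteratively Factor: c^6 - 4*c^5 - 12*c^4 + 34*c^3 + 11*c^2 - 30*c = (c + 3)*(c^5 - 7*c^4 + 9*c^3 + 7*c^2 - 10*c) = (c - 2)*(c + 3)*(c^4 - 5*c^3 - c^2 + 5*c) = (c - 2)*(c - 1)*(c + 3)*(c^3 - 4*c^2 - 5*c) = (c - 5)*(c - 2)*(c - 1)*(c + 3)*(c^2 + c) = c*(c - 5)*(c - 2)*(c - 1)*(c + 3)*(c + 1)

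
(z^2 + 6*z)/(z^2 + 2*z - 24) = z/(z - 4)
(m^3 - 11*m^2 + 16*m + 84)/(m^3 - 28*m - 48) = (m - 7)/(m + 4)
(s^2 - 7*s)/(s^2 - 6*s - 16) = s*(7 - s)/(-s^2 + 6*s + 16)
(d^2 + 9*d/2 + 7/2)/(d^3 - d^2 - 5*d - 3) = (d + 7/2)/(d^2 - 2*d - 3)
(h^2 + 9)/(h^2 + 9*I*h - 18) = (h - 3*I)/(h + 6*I)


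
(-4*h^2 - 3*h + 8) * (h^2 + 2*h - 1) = -4*h^4 - 11*h^3 + 6*h^2 + 19*h - 8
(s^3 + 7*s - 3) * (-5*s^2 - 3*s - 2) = -5*s^5 - 3*s^4 - 37*s^3 - 6*s^2 - 5*s + 6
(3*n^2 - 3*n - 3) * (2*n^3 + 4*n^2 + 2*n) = 6*n^5 + 6*n^4 - 12*n^3 - 18*n^2 - 6*n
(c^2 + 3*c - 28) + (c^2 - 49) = 2*c^2 + 3*c - 77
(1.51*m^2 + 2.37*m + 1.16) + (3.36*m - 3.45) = 1.51*m^2 + 5.73*m - 2.29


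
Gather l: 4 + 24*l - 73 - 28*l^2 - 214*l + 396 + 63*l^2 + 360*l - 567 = 35*l^2 + 170*l - 240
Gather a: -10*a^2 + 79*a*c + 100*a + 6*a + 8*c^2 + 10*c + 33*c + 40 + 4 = -10*a^2 + a*(79*c + 106) + 8*c^2 + 43*c + 44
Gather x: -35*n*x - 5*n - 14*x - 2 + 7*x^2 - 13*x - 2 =-5*n + 7*x^2 + x*(-35*n - 27) - 4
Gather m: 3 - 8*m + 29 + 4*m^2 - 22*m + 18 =4*m^2 - 30*m + 50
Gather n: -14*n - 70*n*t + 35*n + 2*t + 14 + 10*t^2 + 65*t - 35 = n*(21 - 70*t) + 10*t^2 + 67*t - 21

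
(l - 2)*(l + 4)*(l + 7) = l^3 + 9*l^2 + 6*l - 56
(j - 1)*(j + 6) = j^2 + 5*j - 6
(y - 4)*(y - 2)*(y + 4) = y^3 - 2*y^2 - 16*y + 32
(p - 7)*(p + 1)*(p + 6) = p^3 - 43*p - 42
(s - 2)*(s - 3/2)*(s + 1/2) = s^3 - 3*s^2 + 5*s/4 + 3/2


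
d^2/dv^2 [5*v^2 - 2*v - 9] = 10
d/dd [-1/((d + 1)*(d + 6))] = (2*d + 7)/((d + 1)^2*(d + 6)^2)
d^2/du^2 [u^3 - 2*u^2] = 6*u - 4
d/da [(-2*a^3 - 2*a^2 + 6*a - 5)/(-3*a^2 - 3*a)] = (2*a^4 + 4*a^3 + 8*a^2 - 10*a - 5)/(3*a^2*(a^2 + 2*a + 1))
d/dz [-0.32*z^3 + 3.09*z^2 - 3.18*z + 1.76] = -0.96*z^2 + 6.18*z - 3.18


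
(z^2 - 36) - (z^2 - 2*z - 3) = 2*z - 33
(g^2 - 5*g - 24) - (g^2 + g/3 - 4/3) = -16*g/3 - 68/3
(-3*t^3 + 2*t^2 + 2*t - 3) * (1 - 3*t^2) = 9*t^5 - 6*t^4 - 9*t^3 + 11*t^2 + 2*t - 3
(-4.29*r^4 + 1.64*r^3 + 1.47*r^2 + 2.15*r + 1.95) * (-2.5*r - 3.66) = 10.725*r^5 + 11.6014*r^4 - 9.6774*r^3 - 10.7552*r^2 - 12.744*r - 7.137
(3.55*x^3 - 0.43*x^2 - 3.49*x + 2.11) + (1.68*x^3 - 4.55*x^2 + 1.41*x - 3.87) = 5.23*x^3 - 4.98*x^2 - 2.08*x - 1.76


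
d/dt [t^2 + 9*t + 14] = 2*t + 9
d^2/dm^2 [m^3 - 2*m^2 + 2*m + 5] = 6*m - 4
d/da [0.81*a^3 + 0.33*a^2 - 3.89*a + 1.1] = 2.43*a^2 + 0.66*a - 3.89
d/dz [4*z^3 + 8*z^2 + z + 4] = 12*z^2 + 16*z + 1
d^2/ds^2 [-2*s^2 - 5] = -4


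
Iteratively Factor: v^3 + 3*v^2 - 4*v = (v + 4)*(v^2 - v) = (v - 1)*(v + 4)*(v)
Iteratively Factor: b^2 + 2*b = (b + 2)*(b)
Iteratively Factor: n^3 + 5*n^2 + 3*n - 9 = (n + 3)*(n^2 + 2*n - 3) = (n + 3)^2*(n - 1)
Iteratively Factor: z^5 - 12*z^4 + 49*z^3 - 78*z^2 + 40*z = (z - 5)*(z^4 - 7*z^3 + 14*z^2 - 8*z) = (z - 5)*(z - 1)*(z^3 - 6*z^2 + 8*z) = (z - 5)*(z - 2)*(z - 1)*(z^2 - 4*z) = z*(z - 5)*(z - 2)*(z - 1)*(z - 4)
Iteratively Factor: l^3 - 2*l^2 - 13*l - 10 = (l - 5)*(l^2 + 3*l + 2) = (l - 5)*(l + 2)*(l + 1)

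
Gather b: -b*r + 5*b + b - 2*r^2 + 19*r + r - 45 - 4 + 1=b*(6 - r) - 2*r^2 + 20*r - 48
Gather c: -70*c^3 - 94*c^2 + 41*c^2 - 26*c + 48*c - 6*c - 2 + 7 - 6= -70*c^3 - 53*c^2 + 16*c - 1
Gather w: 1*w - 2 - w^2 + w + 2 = -w^2 + 2*w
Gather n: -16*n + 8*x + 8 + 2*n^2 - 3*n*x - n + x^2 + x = 2*n^2 + n*(-3*x - 17) + x^2 + 9*x + 8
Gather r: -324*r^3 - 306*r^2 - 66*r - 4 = -324*r^3 - 306*r^2 - 66*r - 4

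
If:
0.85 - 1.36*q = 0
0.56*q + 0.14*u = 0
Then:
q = 0.62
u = -2.50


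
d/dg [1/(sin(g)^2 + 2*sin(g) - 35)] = -2*(sin(g) + 1)*cos(g)/(sin(g)^2 + 2*sin(g) - 35)^2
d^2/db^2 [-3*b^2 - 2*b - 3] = -6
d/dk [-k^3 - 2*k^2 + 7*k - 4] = -3*k^2 - 4*k + 7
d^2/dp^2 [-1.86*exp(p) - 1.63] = -1.86*exp(p)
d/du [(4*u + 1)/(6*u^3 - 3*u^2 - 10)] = 2*(12*u^3 - 6*u^2 - 3*u*(3*u - 1)*(4*u + 1) - 20)/(-6*u^3 + 3*u^2 + 10)^2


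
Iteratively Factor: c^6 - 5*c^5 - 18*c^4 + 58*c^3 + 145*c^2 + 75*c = (c + 1)*(c^5 - 6*c^4 - 12*c^3 + 70*c^2 + 75*c) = (c - 5)*(c + 1)*(c^4 - c^3 - 17*c^2 - 15*c) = (c - 5)*(c + 1)^2*(c^3 - 2*c^2 - 15*c) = (c - 5)^2*(c + 1)^2*(c^2 + 3*c) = (c - 5)^2*(c + 1)^2*(c + 3)*(c)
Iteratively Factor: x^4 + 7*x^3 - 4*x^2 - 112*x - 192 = (x + 4)*(x^3 + 3*x^2 - 16*x - 48) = (x + 4)^2*(x^2 - x - 12) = (x - 4)*(x + 4)^2*(x + 3)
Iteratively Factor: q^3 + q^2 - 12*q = (q - 3)*(q^2 + 4*q) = q*(q - 3)*(q + 4)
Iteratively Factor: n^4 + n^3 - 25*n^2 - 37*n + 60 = (n - 5)*(n^3 + 6*n^2 + 5*n - 12) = (n - 5)*(n + 3)*(n^2 + 3*n - 4) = (n - 5)*(n + 3)*(n + 4)*(n - 1)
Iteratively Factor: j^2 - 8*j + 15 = (j - 3)*(j - 5)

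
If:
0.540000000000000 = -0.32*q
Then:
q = -1.69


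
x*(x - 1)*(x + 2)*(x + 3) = x^4 + 4*x^3 + x^2 - 6*x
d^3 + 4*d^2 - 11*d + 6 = (d - 1)^2*(d + 6)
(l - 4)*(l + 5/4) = l^2 - 11*l/4 - 5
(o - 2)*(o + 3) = o^2 + o - 6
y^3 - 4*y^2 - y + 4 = (y - 4)*(y - 1)*(y + 1)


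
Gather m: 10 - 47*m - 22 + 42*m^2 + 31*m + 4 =42*m^2 - 16*m - 8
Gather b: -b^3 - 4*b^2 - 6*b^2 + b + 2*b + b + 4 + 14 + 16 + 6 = -b^3 - 10*b^2 + 4*b + 40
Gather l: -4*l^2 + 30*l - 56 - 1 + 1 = -4*l^2 + 30*l - 56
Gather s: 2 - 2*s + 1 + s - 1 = 2 - s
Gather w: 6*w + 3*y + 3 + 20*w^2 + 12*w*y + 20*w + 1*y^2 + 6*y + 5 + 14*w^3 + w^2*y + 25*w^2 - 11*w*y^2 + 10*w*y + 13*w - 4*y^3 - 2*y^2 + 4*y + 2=14*w^3 + w^2*(y + 45) + w*(-11*y^2 + 22*y + 39) - 4*y^3 - y^2 + 13*y + 10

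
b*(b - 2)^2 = b^3 - 4*b^2 + 4*b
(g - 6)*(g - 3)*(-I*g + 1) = -I*g^3 + g^2 + 9*I*g^2 - 9*g - 18*I*g + 18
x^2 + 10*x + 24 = (x + 4)*(x + 6)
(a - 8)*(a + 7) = a^2 - a - 56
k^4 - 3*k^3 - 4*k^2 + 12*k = k*(k - 3)*(k - 2)*(k + 2)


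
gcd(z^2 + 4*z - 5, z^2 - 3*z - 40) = z + 5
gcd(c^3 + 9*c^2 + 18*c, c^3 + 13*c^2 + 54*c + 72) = c^2 + 9*c + 18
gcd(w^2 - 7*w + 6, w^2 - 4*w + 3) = w - 1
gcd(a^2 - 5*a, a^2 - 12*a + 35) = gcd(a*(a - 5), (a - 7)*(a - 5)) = a - 5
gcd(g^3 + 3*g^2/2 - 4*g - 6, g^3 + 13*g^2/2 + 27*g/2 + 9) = g^2 + 7*g/2 + 3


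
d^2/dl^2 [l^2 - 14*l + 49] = 2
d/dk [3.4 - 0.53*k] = -0.530000000000000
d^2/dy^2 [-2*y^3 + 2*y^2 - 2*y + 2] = 4 - 12*y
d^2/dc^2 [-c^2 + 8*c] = -2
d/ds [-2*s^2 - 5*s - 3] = -4*s - 5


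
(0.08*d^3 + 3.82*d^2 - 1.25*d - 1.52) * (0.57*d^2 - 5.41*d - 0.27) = 0.0456*d^5 + 1.7446*d^4 - 21.4003*d^3 + 4.8647*d^2 + 8.5607*d + 0.4104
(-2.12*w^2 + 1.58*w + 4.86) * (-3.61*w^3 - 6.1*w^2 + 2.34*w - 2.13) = 7.6532*w^5 + 7.2282*w^4 - 32.1434*w^3 - 21.4332*w^2 + 8.007*w - 10.3518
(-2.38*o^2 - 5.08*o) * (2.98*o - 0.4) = -7.0924*o^3 - 14.1864*o^2 + 2.032*o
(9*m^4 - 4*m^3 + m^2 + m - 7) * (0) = 0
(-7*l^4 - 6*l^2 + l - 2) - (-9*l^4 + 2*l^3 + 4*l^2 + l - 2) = 2*l^4 - 2*l^3 - 10*l^2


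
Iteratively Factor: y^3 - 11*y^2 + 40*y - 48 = (y - 4)*(y^2 - 7*y + 12) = (y - 4)*(y - 3)*(y - 4)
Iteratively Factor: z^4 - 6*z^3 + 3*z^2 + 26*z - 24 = (z - 3)*(z^3 - 3*z^2 - 6*z + 8) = (z - 4)*(z - 3)*(z^2 + z - 2) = (z - 4)*(z - 3)*(z + 2)*(z - 1)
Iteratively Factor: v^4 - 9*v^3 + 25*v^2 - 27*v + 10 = (v - 1)*(v^3 - 8*v^2 + 17*v - 10) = (v - 2)*(v - 1)*(v^2 - 6*v + 5) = (v - 2)*(v - 1)^2*(v - 5)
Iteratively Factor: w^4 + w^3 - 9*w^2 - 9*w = (w - 3)*(w^3 + 4*w^2 + 3*w) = w*(w - 3)*(w^2 + 4*w + 3) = w*(w - 3)*(w + 1)*(w + 3)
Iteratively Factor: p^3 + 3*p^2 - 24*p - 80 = (p + 4)*(p^2 - p - 20) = (p + 4)^2*(p - 5)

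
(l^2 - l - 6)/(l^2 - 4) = (l - 3)/(l - 2)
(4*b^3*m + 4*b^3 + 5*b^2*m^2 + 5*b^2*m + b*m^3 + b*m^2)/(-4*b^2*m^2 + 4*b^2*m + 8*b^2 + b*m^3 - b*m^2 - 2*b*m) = (-4*b^2 - 5*b*m - m^2)/(4*b*m - 8*b - m^2 + 2*m)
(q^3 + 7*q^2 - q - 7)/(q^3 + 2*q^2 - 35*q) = (q^2 - 1)/(q*(q - 5))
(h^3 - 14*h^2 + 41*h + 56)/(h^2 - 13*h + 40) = (h^2 - 6*h - 7)/(h - 5)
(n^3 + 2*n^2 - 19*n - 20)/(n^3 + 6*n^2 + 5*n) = (n - 4)/n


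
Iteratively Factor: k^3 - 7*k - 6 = (k - 3)*(k^2 + 3*k + 2) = (k - 3)*(k + 2)*(k + 1)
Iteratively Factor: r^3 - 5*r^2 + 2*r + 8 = (r + 1)*(r^2 - 6*r + 8) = (r - 2)*(r + 1)*(r - 4)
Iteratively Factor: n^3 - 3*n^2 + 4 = (n + 1)*(n^2 - 4*n + 4) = (n - 2)*(n + 1)*(n - 2)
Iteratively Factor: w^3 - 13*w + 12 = (w + 4)*(w^2 - 4*w + 3) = (w - 3)*(w + 4)*(w - 1)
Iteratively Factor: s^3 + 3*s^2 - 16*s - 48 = (s - 4)*(s^2 + 7*s + 12) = (s - 4)*(s + 4)*(s + 3)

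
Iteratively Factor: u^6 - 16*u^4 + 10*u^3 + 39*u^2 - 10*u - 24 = (u + 4)*(u^5 - 4*u^4 + 10*u^2 - u - 6) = (u - 3)*(u + 4)*(u^4 - u^3 - 3*u^2 + u + 2) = (u - 3)*(u + 1)*(u + 4)*(u^3 - 2*u^2 - u + 2) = (u - 3)*(u - 1)*(u + 1)*(u + 4)*(u^2 - u - 2) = (u - 3)*(u - 2)*(u - 1)*(u + 1)*(u + 4)*(u + 1)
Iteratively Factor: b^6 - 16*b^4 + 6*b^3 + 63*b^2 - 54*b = (b - 3)*(b^5 + 3*b^4 - 7*b^3 - 15*b^2 + 18*b) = (b - 3)*(b - 1)*(b^4 + 4*b^3 - 3*b^2 - 18*b) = (b - 3)*(b - 1)*(b + 3)*(b^3 + b^2 - 6*b) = b*(b - 3)*(b - 1)*(b + 3)*(b^2 + b - 6) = b*(b - 3)*(b - 1)*(b + 3)^2*(b - 2)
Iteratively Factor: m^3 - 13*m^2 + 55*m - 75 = (m - 5)*(m^2 - 8*m + 15) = (m - 5)^2*(m - 3)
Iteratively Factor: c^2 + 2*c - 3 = (c - 1)*(c + 3)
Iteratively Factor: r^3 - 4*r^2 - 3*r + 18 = (r - 3)*(r^2 - r - 6) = (r - 3)*(r + 2)*(r - 3)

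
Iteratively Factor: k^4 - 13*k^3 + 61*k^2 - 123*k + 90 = (k - 5)*(k^3 - 8*k^2 + 21*k - 18) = (k - 5)*(k - 2)*(k^2 - 6*k + 9) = (k - 5)*(k - 3)*(k - 2)*(k - 3)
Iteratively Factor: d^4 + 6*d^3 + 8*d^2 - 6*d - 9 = (d - 1)*(d^3 + 7*d^2 + 15*d + 9) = (d - 1)*(d + 3)*(d^2 + 4*d + 3) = (d - 1)*(d + 1)*(d + 3)*(d + 3)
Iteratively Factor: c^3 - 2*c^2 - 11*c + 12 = (c - 4)*(c^2 + 2*c - 3) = (c - 4)*(c - 1)*(c + 3)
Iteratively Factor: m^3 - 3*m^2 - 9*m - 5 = (m - 5)*(m^2 + 2*m + 1) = (m - 5)*(m + 1)*(m + 1)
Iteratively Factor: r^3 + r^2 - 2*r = (r + 2)*(r^2 - r) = r*(r + 2)*(r - 1)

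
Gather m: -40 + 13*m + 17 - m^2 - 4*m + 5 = -m^2 + 9*m - 18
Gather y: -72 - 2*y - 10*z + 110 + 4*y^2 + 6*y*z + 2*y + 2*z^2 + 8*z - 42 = 4*y^2 + 6*y*z + 2*z^2 - 2*z - 4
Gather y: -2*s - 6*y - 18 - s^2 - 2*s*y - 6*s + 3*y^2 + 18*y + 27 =-s^2 - 8*s + 3*y^2 + y*(12 - 2*s) + 9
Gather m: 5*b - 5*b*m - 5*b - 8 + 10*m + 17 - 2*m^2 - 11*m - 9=-2*m^2 + m*(-5*b - 1)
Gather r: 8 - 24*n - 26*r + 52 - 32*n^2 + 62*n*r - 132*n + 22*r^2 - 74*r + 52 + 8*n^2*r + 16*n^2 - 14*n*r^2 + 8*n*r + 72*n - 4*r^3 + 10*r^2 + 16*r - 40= -16*n^2 - 84*n - 4*r^3 + r^2*(32 - 14*n) + r*(8*n^2 + 70*n - 84) + 72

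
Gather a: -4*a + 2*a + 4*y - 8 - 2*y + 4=-2*a + 2*y - 4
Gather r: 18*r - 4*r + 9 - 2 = 14*r + 7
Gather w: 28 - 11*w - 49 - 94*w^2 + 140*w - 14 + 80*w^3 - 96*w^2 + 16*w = 80*w^3 - 190*w^2 + 145*w - 35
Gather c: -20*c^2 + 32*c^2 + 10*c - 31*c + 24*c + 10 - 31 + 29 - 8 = 12*c^2 + 3*c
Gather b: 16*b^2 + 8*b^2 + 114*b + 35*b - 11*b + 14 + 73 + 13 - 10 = 24*b^2 + 138*b + 90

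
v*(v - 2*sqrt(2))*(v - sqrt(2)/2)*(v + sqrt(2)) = v^4 - 3*sqrt(2)*v^3/2 - 3*v^2 + 2*sqrt(2)*v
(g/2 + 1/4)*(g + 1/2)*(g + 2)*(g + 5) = g^4/2 + 4*g^3 + 69*g^2/8 + 47*g/8 + 5/4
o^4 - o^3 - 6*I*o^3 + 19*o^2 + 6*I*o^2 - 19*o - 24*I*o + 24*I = (o - 1)*(o - 8*I)*(o - I)*(o + 3*I)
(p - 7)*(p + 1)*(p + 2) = p^3 - 4*p^2 - 19*p - 14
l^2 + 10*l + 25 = (l + 5)^2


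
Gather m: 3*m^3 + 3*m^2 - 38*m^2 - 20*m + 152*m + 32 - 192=3*m^3 - 35*m^2 + 132*m - 160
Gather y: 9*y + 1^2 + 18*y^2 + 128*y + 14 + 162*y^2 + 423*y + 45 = 180*y^2 + 560*y + 60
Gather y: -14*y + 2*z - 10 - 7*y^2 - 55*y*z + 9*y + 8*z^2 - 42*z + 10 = -7*y^2 + y*(-55*z - 5) + 8*z^2 - 40*z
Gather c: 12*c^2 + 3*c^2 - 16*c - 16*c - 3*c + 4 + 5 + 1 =15*c^2 - 35*c + 10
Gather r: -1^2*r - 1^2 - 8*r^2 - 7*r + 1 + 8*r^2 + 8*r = 0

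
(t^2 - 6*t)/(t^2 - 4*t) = (t - 6)/(t - 4)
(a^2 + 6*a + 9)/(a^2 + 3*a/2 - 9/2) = 2*(a + 3)/(2*a - 3)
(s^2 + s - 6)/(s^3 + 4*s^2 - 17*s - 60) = (s - 2)/(s^2 + s - 20)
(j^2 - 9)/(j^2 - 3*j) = (j + 3)/j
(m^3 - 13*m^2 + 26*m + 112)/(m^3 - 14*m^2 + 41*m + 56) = (m + 2)/(m + 1)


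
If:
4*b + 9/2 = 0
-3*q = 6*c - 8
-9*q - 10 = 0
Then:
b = -9/8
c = 17/9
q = -10/9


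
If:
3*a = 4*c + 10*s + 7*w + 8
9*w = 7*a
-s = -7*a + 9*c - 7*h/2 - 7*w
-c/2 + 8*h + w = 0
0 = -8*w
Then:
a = 0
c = 128/1341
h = 8/1341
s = -1124/1341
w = 0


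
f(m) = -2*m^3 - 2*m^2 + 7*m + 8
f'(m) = -6*m^2 - 4*m + 7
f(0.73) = 11.27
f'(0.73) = 0.88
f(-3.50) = 44.75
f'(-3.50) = -52.50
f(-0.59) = 3.58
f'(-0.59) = 7.27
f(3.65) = -90.35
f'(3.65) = -87.54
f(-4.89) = 159.81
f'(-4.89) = -116.91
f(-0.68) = 2.94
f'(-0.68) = 6.95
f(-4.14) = 86.66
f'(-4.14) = -79.28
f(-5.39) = 225.35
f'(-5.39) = -145.75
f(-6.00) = 326.00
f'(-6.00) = -185.00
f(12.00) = -3652.00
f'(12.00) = -905.00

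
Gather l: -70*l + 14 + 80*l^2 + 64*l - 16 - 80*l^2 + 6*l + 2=0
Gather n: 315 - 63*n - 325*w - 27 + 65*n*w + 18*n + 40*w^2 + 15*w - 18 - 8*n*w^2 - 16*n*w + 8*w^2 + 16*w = n*(-8*w^2 + 49*w - 45) + 48*w^2 - 294*w + 270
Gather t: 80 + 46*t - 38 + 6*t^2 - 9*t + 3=6*t^2 + 37*t + 45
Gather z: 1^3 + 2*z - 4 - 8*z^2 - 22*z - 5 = -8*z^2 - 20*z - 8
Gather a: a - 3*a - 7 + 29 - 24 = -2*a - 2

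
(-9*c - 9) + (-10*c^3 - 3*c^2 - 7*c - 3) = -10*c^3 - 3*c^2 - 16*c - 12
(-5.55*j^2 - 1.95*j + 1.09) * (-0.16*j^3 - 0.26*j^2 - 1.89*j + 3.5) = 0.888*j^5 + 1.755*j^4 + 10.8221*j^3 - 16.0229*j^2 - 8.8851*j + 3.815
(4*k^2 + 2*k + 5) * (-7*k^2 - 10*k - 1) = -28*k^4 - 54*k^3 - 59*k^2 - 52*k - 5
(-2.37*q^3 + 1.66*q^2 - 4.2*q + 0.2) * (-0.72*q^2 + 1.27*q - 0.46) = 1.7064*q^5 - 4.2051*q^4 + 6.2224*q^3 - 6.2416*q^2 + 2.186*q - 0.092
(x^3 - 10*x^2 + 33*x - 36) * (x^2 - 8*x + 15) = x^5 - 18*x^4 + 128*x^3 - 450*x^2 + 783*x - 540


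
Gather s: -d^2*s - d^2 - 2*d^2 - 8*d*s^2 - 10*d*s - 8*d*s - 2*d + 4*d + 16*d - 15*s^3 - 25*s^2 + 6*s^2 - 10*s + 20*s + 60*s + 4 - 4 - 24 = -3*d^2 + 18*d - 15*s^3 + s^2*(-8*d - 19) + s*(-d^2 - 18*d + 70) - 24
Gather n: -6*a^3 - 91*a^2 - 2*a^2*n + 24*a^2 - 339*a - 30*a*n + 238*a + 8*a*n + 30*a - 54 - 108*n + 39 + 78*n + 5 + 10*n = -6*a^3 - 67*a^2 - 71*a + n*(-2*a^2 - 22*a - 20) - 10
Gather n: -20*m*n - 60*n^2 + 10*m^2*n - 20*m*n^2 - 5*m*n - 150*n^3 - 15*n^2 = -150*n^3 + n^2*(-20*m - 75) + n*(10*m^2 - 25*m)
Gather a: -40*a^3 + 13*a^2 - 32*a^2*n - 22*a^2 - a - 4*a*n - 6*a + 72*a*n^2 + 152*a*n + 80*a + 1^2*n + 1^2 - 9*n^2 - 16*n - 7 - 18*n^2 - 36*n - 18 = -40*a^3 + a^2*(-32*n - 9) + a*(72*n^2 + 148*n + 73) - 27*n^2 - 51*n - 24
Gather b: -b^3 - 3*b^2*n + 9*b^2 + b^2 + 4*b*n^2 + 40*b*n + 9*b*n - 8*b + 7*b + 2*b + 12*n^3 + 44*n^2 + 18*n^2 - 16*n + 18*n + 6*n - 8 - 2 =-b^3 + b^2*(10 - 3*n) + b*(4*n^2 + 49*n + 1) + 12*n^3 + 62*n^2 + 8*n - 10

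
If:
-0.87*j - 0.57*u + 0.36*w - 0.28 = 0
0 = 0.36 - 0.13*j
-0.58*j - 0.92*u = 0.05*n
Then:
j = 2.77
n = 54.6871794871795 - 11.6210526315789*w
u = 0.631578947368421*w - 4.71794871794872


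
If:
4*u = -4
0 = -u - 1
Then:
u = -1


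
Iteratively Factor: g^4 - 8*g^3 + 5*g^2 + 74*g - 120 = (g - 2)*(g^3 - 6*g^2 - 7*g + 60) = (g - 5)*(g - 2)*(g^2 - g - 12) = (g - 5)*(g - 2)*(g + 3)*(g - 4)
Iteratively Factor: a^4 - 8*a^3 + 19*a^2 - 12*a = (a)*(a^3 - 8*a^2 + 19*a - 12) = a*(a - 3)*(a^2 - 5*a + 4) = a*(a - 3)*(a - 1)*(a - 4)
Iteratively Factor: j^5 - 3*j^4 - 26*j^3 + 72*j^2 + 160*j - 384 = (j - 4)*(j^4 + j^3 - 22*j^2 - 16*j + 96) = (j - 4)*(j - 2)*(j^3 + 3*j^2 - 16*j - 48) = (j - 4)^2*(j - 2)*(j^2 + 7*j + 12) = (j - 4)^2*(j - 2)*(j + 4)*(j + 3)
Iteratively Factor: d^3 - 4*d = (d)*(d^2 - 4) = d*(d + 2)*(d - 2)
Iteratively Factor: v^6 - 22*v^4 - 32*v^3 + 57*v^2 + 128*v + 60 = (v - 5)*(v^5 + 5*v^4 + 3*v^3 - 17*v^2 - 28*v - 12) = (v - 5)*(v - 2)*(v^4 + 7*v^3 + 17*v^2 + 17*v + 6) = (v - 5)*(v - 2)*(v + 1)*(v^3 + 6*v^2 + 11*v + 6) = (v - 5)*(v - 2)*(v + 1)*(v + 2)*(v^2 + 4*v + 3) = (v - 5)*(v - 2)*(v + 1)^2*(v + 2)*(v + 3)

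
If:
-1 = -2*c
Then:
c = 1/2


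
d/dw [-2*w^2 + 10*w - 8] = 10 - 4*w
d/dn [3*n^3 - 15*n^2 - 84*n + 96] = 9*n^2 - 30*n - 84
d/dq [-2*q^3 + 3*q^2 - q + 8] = -6*q^2 + 6*q - 1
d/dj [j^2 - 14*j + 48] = 2*j - 14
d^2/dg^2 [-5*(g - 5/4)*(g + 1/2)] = -10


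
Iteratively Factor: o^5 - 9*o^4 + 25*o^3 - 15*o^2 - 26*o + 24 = (o + 1)*(o^4 - 10*o^3 + 35*o^2 - 50*o + 24) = (o - 3)*(o + 1)*(o^3 - 7*o^2 + 14*o - 8) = (o - 3)*(o - 1)*(o + 1)*(o^2 - 6*o + 8) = (o - 3)*(o - 2)*(o - 1)*(o + 1)*(o - 4)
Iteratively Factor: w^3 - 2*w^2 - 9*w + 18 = (w - 3)*(w^2 + w - 6) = (w - 3)*(w + 3)*(w - 2)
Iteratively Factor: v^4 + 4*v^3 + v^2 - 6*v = (v)*(v^3 + 4*v^2 + v - 6) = v*(v + 2)*(v^2 + 2*v - 3) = v*(v - 1)*(v + 2)*(v + 3)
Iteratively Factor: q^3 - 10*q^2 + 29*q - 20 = (q - 1)*(q^2 - 9*q + 20) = (q - 4)*(q - 1)*(q - 5)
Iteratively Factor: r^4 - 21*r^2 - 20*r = (r - 5)*(r^3 + 5*r^2 + 4*r) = r*(r - 5)*(r^2 + 5*r + 4) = r*(r - 5)*(r + 4)*(r + 1)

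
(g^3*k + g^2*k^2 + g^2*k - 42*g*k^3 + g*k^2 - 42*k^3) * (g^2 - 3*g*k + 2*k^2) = g^5*k - 2*g^4*k^2 + g^4*k - 43*g^3*k^3 - 2*g^3*k^2 + 128*g^2*k^4 - 43*g^2*k^3 - 84*g*k^5 + 128*g*k^4 - 84*k^5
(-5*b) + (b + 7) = 7 - 4*b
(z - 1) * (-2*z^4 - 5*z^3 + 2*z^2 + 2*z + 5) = -2*z^5 - 3*z^4 + 7*z^3 + 3*z - 5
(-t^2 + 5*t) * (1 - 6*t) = 6*t^3 - 31*t^2 + 5*t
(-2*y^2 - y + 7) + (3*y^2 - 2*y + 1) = y^2 - 3*y + 8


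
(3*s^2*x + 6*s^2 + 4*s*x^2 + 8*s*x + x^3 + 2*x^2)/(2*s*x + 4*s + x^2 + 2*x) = (3*s^2 + 4*s*x + x^2)/(2*s + x)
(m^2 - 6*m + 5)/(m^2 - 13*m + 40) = (m - 1)/(m - 8)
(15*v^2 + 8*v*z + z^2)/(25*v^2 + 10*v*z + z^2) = (3*v + z)/(5*v + z)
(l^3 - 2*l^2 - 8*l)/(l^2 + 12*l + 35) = l*(l^2 - 2*l - 8)/(l^2 + 12*l + 35)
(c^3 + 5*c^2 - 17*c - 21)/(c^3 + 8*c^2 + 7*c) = (c - 3)/c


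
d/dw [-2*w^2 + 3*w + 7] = 3 - 4*w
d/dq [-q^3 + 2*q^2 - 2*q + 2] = -3*q^2 + 4*q - 2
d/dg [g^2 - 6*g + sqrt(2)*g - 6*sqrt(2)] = 2*g - 6 + sqrt(2)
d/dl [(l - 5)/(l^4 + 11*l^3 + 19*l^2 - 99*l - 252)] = (l^4 + 11*l^3 + 19*l^2 - 99*l - (l - 5)*(4*l^3 + 33*l^2 + 38*l - 99) - 252)/(l^4 + 11*l^3 + 19*l^2 - 99*l - 252)^2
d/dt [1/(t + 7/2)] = -4/(2*t + 7)^2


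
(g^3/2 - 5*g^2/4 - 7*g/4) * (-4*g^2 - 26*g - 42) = -2*g^5 - 8*g^4 + 37*g^3/2 + 98*g^2 + 147*g/2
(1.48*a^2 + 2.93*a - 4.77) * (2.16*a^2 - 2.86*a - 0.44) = 3.1968*a^4 + 2.096*a^3 - 19.3342*a^2 + 12.353*a + 2.0988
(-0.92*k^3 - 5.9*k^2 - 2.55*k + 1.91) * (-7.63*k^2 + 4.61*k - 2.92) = 7.0196*k^5 + 40.7758*k^4 - 5.05610000000001*k^3 - 9.1008*k^2 + 16.2511*k - 5.5772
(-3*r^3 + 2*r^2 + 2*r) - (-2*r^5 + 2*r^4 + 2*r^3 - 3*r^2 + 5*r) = 2*r^5 - 2*r^4 - 5*r^3 + 5*r^2 - 3*r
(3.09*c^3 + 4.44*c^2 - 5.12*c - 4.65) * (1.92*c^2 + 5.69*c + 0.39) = 5.9328*c^5 + 26.1069*c^4 + 16.6383*c^3 - 36.3292*c^2 - 28.4553*c - 1.8135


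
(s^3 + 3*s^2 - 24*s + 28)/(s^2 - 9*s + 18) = (s^3 + 3*s^2 - 24*s + 28)/(s^2 - 9*s + 18)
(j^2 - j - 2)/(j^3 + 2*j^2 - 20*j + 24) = (j + 1)/(j^2 + 4*j - 12)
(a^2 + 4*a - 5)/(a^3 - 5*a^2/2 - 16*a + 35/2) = 2*(a + 5)/(2*a^2 - 3*a - 35)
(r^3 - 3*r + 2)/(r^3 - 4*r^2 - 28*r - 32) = (r^2 - 2*r + 1)/(r^2 - 6*r - 16)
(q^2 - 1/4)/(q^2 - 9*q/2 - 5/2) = (q - 1/2)/(q - 5)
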